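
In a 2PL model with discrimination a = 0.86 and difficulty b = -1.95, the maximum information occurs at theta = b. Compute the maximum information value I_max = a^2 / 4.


For 2PL, max info at theta = b = -1.95
I_max = a^2 / 4 = 0.86^2 / 4
= 0.7396 / 4
I_max = 0.1849

0.1849


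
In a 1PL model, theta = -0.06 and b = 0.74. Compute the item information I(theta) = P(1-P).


P = 1/(1+exp(-(-0.06-0.74))) = 0.31
I = P*(1-P) = 0.31 * 0.69
I = 0.2139

0.2139


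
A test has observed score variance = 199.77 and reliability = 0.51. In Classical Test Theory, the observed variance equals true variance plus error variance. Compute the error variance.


var_true = rxx * var_obs = 0.51 * 199.77 = 101.8827
var_error = var_obs - var_true
var_error = 199.77 - 101.8827
var_error = 97.8873

97.8873


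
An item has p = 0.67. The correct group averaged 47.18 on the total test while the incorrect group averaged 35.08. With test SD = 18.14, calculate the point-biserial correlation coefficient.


q = 1 - p = 0.33
rpb = ((M1 - M0) / SD) * sqrt(p * q)
rpb = ((47.18 - 35.08) / 18.14) * sqrt(0.67 * 0.33)
rpb = 0.3136

0.3136


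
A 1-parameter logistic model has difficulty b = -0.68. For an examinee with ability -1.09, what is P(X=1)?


theta - b = -1.09 - -0.68 = -0.41
exp(-(theta - b)) = exp(0.41) = 1.5068
P = 1 / (1 + 1.5068)
P = 0.3989

0.3989


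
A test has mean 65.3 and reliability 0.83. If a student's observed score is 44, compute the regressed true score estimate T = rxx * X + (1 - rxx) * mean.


T_est = rxx * X + (1 - rxx) * mean
T_est = 0.83 * 44 + 0.17 * 65.3
T_est = 36.52 + 11.101
T_est = 47.621

47.621


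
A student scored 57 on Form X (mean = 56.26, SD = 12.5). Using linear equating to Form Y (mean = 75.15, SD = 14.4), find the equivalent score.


slope = SD_Y / SD_X = 14.4 / 12.5 ~ 1.152
intercept = mean_Y - slope * mean_X = 75.15 - (14.4 / 12.5) * 56.26 ~ 10.3385
Y = slope * X + intercept. To avoid rounding drift from the rounded slope/intercept, evaluate the equivalent form Y = mean_Y + SD_Y * (X - mean_X) / SD_X at full precision:
Y = 75.15 + 14.4 * (57 - 56.26) / 12.5
Y = 75.15 + 14.4 * 0.74 / 12.5
Y = 75.15 + 10.656 / 12.5
Y = 75.15 + 0.8525
Y = 76.0025

76.0025


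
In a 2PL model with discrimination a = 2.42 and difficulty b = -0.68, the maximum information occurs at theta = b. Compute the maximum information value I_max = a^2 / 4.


For 2PL, max info at theta = b = -0.68
I_max = a^2 / 4 = 2.42^2 / 4
= 5.8564 / 4
I_max = 1.4641

1.4641


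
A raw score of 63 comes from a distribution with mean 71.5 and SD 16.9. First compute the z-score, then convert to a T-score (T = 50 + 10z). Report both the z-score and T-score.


z = (X - mean) / SD = (63 - 71.5) / 16.9
z = -8.5 / 16.9
z = -0.503
T-score = T = 50 + 10z
Carry z at full precision (z = -8.5 / 16.9) into the conversion:
T-score = 50 + 10 * (-8.5 / 16.9) = 50 + -85 / 16.9
T-score = 50 + -5.0296
T-score = 44.9704

44.9704


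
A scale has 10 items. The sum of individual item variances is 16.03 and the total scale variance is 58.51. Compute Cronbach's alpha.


alpha = (k/(k-1)) * (1 - sum(si^2)/s_total^2)
= (10/9) * (1 - 16.03/58.51)
alpha = 0.8067

0.8067


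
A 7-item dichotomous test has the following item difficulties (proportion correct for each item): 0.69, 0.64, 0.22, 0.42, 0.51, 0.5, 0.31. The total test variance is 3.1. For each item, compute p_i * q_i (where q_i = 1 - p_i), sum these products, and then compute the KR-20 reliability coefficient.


For each item, compute p_i * q_i:
  Item 1: 0.69 * 0.31 = 0.2139
  Item 2: 0.64 * 0.36 = 0.2304
  Item 3: 0.22 * 0.78 = 0.1716
  Item 4: 0.42 * 0.58 = 0.2436
  Item 5: 0.51 * 0.49 = 0.2499
  Item 6: 0.5 * 0.5 = 0.25
  Item 7: 0.31 * 0.69 = 0.2139
Sum(p_i * q_i) = 0.2139 + 0.2304 + 0.1716 + 0.2436 + 0.2499 + 0.25 + 0.2139 = 1.5733
KR-20 = (k/(k-1)) * (1 - Sum(p_i*q_i) / Var_total)
= (7/6) * (1 - 1.5733/3.1)
= 1.1667 * 0.4925
KR-20 = 0.5746

0.5746


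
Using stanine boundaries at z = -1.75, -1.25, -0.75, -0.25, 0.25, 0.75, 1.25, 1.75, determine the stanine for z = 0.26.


Stanine boundaries: [-1.75, -1.25, -0.75, -0.25, 0.25, 0.75, 1.25, 1.75]
z = 0.26
Check each boundary:
  z >= -1.75 -> could be stanine 2
  z >= -1.25 -> could be stanine 3
  z >= -0.75 -> could be stanine 4
  z >= -0.25 -> could be stanine 5
  z >= 0.25 -> could be stanine 6
  z < 0.75
  z < 1.25
  z < 1.75
Highest qualifying boundary gives stanine = 6

6


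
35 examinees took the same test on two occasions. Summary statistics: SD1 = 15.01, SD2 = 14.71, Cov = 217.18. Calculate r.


r = cov(X,Y) / (SD_X * SD_Y)
r = 217.18 / (15.01 * 14.71)
r = 217.18 / 220.7971
r = 0.9836

0.9836


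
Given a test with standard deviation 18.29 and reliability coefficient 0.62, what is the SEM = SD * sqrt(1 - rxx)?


SEM = SD * sqrt(1 - rxx)
SEM = 18.29 * sqrt(1 - 0.62)
SEM = 18.29 * sqrt(0.38) = 18.29 * 0.616441
SEM = 11.2747

11.2747


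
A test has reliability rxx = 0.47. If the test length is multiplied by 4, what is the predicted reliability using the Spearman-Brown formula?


r_new = (n * rxx) / (1 + (n-1) * rxx)
r_new = (4 * 0.47) / (1 + 3 * 0.47)
r_new = 1.88 / 2.41
r_new = 0.7801

0.7801


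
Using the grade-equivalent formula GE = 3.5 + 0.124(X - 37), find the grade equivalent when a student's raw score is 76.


raw - median = 76 - 37 = 39
slope * diff = 0.124 * 39 = 4.836
GE = 3.5 + 4.836
GE = 8.336

8.336


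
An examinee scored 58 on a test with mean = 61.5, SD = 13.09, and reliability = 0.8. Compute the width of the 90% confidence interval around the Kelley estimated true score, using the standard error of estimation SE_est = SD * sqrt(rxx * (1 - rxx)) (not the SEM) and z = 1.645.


True score estimate = 0.8*58 + 0.2*61.5 = 58.7
SE_est = SD * sqrt(rxx * (1 - rxx)) = 13.09 * sqrt(0.8 * 0.2) = 13.09 * sqrt(0.16) = 5.236
CI = T_est +/- z * SE_est, so width = 2 * z * SE_est = 2 * 1.645 * 5.236
Width = 17.2264

17.2264


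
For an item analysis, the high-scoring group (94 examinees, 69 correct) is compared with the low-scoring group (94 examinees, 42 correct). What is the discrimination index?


p_upper = 69/94 = 0.734
p_lower = 42/94 = 0.4468
D = 0.734 - 0.4468 = 0.2872

0.2872


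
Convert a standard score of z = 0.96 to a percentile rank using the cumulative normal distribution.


CDF(z) = 0.5 * (1 + erf(z/sqrt(2)))
erf(0.6788) = 0.6629
CDF = 0.8315
Percentile rank = 0.8315 * 100 = 83.15

83.15


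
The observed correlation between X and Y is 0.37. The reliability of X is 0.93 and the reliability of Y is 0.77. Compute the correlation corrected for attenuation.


r_corrected = rxy / sqrt(rxx * ryy)
= 0.37 / sqrt(0.93 * 0.77)
= 0.37 / sqrt(0.7161)
= 0.37 / 0.846227
r_corrected = 0.4372

0.4372


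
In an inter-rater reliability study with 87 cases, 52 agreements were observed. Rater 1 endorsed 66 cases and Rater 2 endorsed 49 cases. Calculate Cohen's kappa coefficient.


P_o = 52/87 = 0.597701
P_e = (66*49 + 21*38) / 7569 = 0.532699
kappa = (P_o - P_e) / (1 - P_e)
kappa = (0.597701 - 0.532699) / (1 - 0.532699)
kappa = 0.1391

0.1391


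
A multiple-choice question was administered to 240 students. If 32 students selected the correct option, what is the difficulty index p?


Item difficulty p = number correct / total examinees
p = 32 / 240
p = 0.1333

0.1333


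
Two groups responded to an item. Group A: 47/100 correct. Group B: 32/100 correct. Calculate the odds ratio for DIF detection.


Odds_A = 47/53 = 0.8868
Odds_B = 32/68 = 0.4706
OR = Odds_A / Odds_B = 0.8868 / 0.4706
Exactly, OR = (47 * 68) / (53 * 32) = 3196 / 1696
OR = 1.8844

1.8844


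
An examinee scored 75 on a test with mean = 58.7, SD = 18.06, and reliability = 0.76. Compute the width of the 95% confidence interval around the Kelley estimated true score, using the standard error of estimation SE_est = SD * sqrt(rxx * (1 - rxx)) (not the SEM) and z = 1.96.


True score estimate = 0.76*75 + 0.24*58.7 = 71.088
SE_est = SD * sqrt(rxx * (1 - rxx)) = 18.06 * sqrt(0.76 * 0.24) = 18.06 * sqrt(0.1824) = 7.713121
CI = T_est +/- z * SE_est, so width = 2 * z * SE_est = 2 * 1.96 * 7.713121
Width = 30.2354

30.2354


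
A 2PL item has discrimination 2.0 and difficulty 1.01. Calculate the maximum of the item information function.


For 2PL, max info at theta = b = 1.01
I_max = a^2 / 4 = 2.0^2 / 4
= 4.0 / 4
I_max = 1.0

1.0


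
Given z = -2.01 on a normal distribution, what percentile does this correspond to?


CDF(z) = 0.5 * (1 + erf(z/sqrt(2)))
erf(-1.4213) = -0.9556
CDF = 0.0222
Percentile rank = 0.0222 * 100 = 2.22

2.22


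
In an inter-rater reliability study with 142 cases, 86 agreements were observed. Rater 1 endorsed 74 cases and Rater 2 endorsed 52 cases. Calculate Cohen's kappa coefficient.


P_o = 86/142 = 0.605634
P_e = (74*52 + 68*90) / 20164 = 0.494346
kappa = (P_o - P_e) / (1 - P_e)
kappa = (0.605634 - 0.494346) / (1 - 0.494346)
kappa = 0.2201

0.2201


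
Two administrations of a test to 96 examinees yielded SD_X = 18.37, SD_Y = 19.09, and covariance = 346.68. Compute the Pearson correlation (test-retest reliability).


r = cov(X,Y) / (SD_X * SD_Y)
r = 346.68 / (18.37 * 19.09)
r = 346.68 / 350.6833
r = 0.9886

0.9886


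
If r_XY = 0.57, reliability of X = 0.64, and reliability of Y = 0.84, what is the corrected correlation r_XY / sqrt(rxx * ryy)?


r_corrected = rxy / sqrt(rxx * ryy)
= 0.57 / sqrt(0.64 * 0.84)
= 0.57 / sqrt(0.5376)
= 0.57 / 0.733212
r_corrected = 0.7774

0.7774


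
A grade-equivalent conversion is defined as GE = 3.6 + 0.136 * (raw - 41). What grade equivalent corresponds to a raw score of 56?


raw - median = 56 - 41 = 15
slope * diff = 0.136 * 15 = 2.04
GE = 3.6 + 2.04
GE = 5.64

5.64


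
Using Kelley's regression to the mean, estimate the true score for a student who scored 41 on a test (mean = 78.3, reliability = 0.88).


T_est = rxx * X + (1 - rxx) * mean
T_est = 0.88 * 41 + 0.12 * 78.3
T_est = 36.08 + 9.396
T_est = 45.476

45.476


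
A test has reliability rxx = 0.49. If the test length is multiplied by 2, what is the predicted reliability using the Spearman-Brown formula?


r_new = (n * rxx) / (1 + (n-1) * rxx)
r_new = (2 * 0.49) / (1 + 1 * 0.49)
r_new = 0.98 / 1.49
r_new = 0.6577

0.6577


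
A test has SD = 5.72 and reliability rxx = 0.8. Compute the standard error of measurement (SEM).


SEM = SD * sqrt(1 - rxx)
SEM = 5.72 * sqrt(1 - 0.8)
SEM = 5.72 * sqrt(0.2) = 5.72 * 0.447214
SEM = 2.5581

2.5581


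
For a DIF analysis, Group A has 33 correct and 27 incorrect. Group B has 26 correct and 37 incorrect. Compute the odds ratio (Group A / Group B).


Odds_A = 33/27 = 1.2222
Odds_B = 26/37 = 0.7027
OR = Odds_A / Odds_B = 1.2222 / 0.7027
Exactly, OR = (33 * 37) / (27 * 26) = 1221 / 702
OR = 1.7393

1.7393


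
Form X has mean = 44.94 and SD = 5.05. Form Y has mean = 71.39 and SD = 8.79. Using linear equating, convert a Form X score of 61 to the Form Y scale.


slope = SD_Y / SD_X = 8.79 / 5.05 ~ 1.7406
intercept = mean_Y - slope * mean_X = 71.39 - (8.79 / 5.05) * 44.94 ~ -6.8323
Y = slope * X + intercept. To avoid rounding drift from the rounded slope/intercept, evaluate the equivalent form Y = mean_Y + SD_Y * (X - mean_X) / SD_X at full precision:
Y = 71.39 + 8.79 * (61 - 44.94) / 5.05
Y = 71.39 + 8.79 * 16.06 / 5.05
Y = 71.39 + 141.1674 / 5.05
Y = 71.39 + 27.9539
Y = 99.3439

99.3439


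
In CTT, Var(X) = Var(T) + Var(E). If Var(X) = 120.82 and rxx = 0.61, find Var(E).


var_true = rxx * var_obs = 0.61 * 120.82 = 73.7002
var_error = var_obs - var_true
var_error = 120.82 - 73.7002
var_error = 47.1198

47.1198


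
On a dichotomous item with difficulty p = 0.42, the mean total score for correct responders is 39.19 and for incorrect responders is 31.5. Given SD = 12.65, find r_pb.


q = 1 - p = 0.58
rpb = ((M1 - M0) / SD) * sqrt(p * q)
rpb = ((39.19 - 31.5) / 12.65) * sqrt(0.42 * 0.58)
rpb = 0.3

0.3


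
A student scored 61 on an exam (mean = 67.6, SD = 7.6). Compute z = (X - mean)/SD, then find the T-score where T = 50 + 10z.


z = (X - mean) / SD = (61 - 67.6) / 7.6
z = -6.6 / 7.6
z = -0.8684
T-score = T = 50 + 10z
Carry z at full precision (z = -6.6 / 7.6) into the conversion:
T-score = 50 + 10 * (-6.6 / 7.6) = 50 + -66 / 7.6
T-score = 50 + -8.6842
T-score = 41.3158

41.3158


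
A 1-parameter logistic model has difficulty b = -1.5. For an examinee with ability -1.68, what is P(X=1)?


theta - b = -1.68 - -1.5 = -0.18
exp(-(theta - b)) = exp(0.18) = 1.1972
P = 1 / (1 + 1.1972)
P = 0.4551

0.4551


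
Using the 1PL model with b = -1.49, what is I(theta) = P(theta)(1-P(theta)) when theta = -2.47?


P = 1/(1+exp(-(-2.47--1.49))) = 0.2729
I = P*(1-P) = 0.2729 * 0.7271
I = 0.1984

0.1984


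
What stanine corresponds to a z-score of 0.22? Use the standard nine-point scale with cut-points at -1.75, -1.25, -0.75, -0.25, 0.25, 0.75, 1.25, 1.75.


Stanine boundaries: [-1.75, -1.25, -0.75, -0.25, 0.25, 0.75, 1.25, 1.75]
z = 0.22
Check each boundary:
  z >= -1.75 -> could be stanine 2
  z >= -1.25 -> could be stanine 3
  z >= -0.75 -> could be stanine 4
  z >= -0.25 -> could be stanine 5
  z < 0.25
  z < 0.75
  z < 1.25
  z < 1.75
Highest qualifying boundary gives stanine = 5

5


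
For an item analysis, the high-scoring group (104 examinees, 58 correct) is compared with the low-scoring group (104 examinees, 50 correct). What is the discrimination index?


p_upper = 58/104 = 0.5577
p_lower = 50/104 = 0.4808
D = 0.5577 - 0.4808 = 0.0769

0.0769


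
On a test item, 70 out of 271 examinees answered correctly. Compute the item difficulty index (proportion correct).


Item difficulty p = number correct / total examinees
p = 70 / 271
p = 0.2583

0.2583


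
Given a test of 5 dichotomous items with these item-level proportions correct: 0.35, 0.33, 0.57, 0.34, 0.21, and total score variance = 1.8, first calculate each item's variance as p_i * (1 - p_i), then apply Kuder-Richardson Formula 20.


For each item, compute p_i * q_i:
  Item 1: 0.35 * 0.65 = 0.2275
  Item 2: 0.33 * 0.67 = 0.2211
  Item 3: 0.57 * 0.43 = 0.2451
  Item 4: 0.34 * 0.66 = 0.2244
  Item 5: 0.21 * 0.79 = 0.1659
Sum(p_i * q_i) = 0.2275 + 0.2211 + 0.2451 + 0.2244 + 0.1659 = 1.084
KR-20 = (k/(k-1)) * (1 - Sum(p_i*q_i) / Var_total)
= (5/4) * (1 - 1.084/1.8)
= 1.25 * 0.3978
KR-20 = 0.4972

0.4972


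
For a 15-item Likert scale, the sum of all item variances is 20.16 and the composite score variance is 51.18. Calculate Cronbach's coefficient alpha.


alpha = (k/(k-1)) * (1 - sum(si^2)/s_total^2)
= (15/14) * (1 - 20.16/51.18)
alpha = 0.6494

0.6494


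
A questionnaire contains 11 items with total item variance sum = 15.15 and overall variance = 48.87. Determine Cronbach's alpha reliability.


alpha = (k/(k-1)) * (1 - sum(si^2)/s_total^2)
= (11/10) * (1 - 15.15/48.87)
alpha = 0.759

0.759


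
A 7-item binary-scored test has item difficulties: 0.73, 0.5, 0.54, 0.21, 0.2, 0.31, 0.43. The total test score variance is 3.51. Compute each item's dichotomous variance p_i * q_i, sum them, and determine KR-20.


For each item, compute p_i * q_i:
  Item 1: 0.73 * 0.27 = 0.1971
  Item 2: 0.5 * 0.5 = 0.25
  Item 3: 0.54 * 0.46 = 0.2484
  Item 4: 0.21 * 0.79 = 0.1659
  Item 5: 0.2 * 0.8 = 0.16
  Item 6: 0.31 * 0.69 = 0.2139
  Item 7: 0.43 * 0.57 = 0.2451
Sum(p_i * q_i) = 0.1971 + 0.25 + 0.2484 + 0.1659 + 0.16 + 0.2139 + 0.2451 = 1.4804
KR-20 = (k/(k-1)) * (1 - Sum(p_i*q_i) / Var_total)
= (7/6) * (1 - 1.4804/3.51)
= 1.1667 * 0.5782
KR-20 = 0.6746

0.6746


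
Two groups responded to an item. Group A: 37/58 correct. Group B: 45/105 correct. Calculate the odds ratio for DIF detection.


Odds_A = 37/21 = 1.7619
Odds_B = 45/60 = 0.75
OR = Odds_A / Odds_B = 1.7619 / 0.75
Exactly, OR = (37 * 60) / (21 * 45) = 2220 / 945
OR = 2.3492

2.3492


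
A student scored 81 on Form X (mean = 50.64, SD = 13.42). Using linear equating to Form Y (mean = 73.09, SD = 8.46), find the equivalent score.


slope = SD_Y / SD_X = 8.46 / 13.42 ~ 0.6304
intercept = mean_Y - slope * mean_X = 73.09 - (8.46 / 13.42) * 50.64 ~ 41.1664
Y = slope * X + intercept. To avoid rounding drift from the rounded slope/intercept, evaluate the equivalent form Y = mean_Y + SD_Y * (X - mean_X) / SD_X at full precision:
Y = 73.09 + 8.46 * (81 - 50.64) / 13.42
Y = 73.09 + 8.46 * 30.36 / 13.42
Y = 73.09 + 256.8456 / 13.42
Y = 73.09 + 19.139
Y = 92.229

92.229


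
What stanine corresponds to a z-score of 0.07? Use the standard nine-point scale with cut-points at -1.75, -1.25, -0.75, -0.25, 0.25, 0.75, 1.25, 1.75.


Stanine boundaries: [-1.75, -1.25, -0.75, -0.25, 0.25, 0.75, 1.25, 1.75]
z = 0.07
Check each boundary:
  z >= -1.75 -> could be stanine 2
  z >= -1.25 -> could be stanine 3
  z >= -0.75 -> could be stanine 4
  z >= -0.25 -> could be stanine 5
  z < 0.25
  z < 0.75
  z < 1.25
  z < 1.75
Highest qualifying boundary gives stanine = 5

5


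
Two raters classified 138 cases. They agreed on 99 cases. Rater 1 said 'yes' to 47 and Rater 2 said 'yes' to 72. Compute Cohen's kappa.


P_o = 99/138 = 0.717391
P_e = (47*72 + 91*66) / 19044 = 0.493069
kappa = (P_o - P_e) / (1 - P_e)
kappa = (0.717391 - 0.493069) / (1 - 0.493069)
kappa = 0.4425

0.4425


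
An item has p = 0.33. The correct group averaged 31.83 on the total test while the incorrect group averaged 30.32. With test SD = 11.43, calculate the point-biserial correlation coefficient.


q = 1 - p = 0.67
rpb = ((M1 - M0) / SD) * sqrt(p * q)
rpb = ((31.83 - 30.32) / 11.43) * sqrt(0.33 * 0.67)
rpb = 0.0621

0.0621


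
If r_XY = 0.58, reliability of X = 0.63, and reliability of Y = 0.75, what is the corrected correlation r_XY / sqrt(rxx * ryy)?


r_corrected = rxy / sqrt(rxx * ryy)
= 0.58 / sqrt(0.63 * 0.75)
= 0.58 / sqrt(0.4725)
= 0.58 / 0.687386
r_corrected = 0.8438

0.8438


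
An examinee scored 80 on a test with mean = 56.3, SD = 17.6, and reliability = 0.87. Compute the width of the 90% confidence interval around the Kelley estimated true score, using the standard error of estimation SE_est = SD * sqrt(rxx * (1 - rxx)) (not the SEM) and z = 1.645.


True score estimate = 0.87*80 + 0.13*56.3 = 76.919
SE_est = SD * sqrt(rxx * (1 - rxx)) = 17.6 * sqrt(0.87 * 0.13) = 17.6 * sqrt(0.1131) = 5.91894
CI = T_est +/- z * SE_est, so width = 2 * z * SE_est = 2 * 1.645 * 5.91894
Width = 19.4733

19.4733


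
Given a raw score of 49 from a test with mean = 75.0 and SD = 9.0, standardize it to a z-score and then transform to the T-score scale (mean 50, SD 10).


z = (X - mean) / SD = (49 - 75.0) / 9.0
z = -26.0 / 9.0
z = -2.8889
T-score = T = 50 + 10z
Carry z at full precision (z = -26.0 / 9.0) into the conversion:
T-score = 50 + 10 * (-26.0 / 9.0) = 50 + -260 / 9.0
T-score = 50 + -28.8889
T-score = 21.1111

21.1111


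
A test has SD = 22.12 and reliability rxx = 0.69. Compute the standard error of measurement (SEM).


SEM = SD * sqrt(1 - rxx)
SEM = 22.12 * sqrt(1 - 0.69)
SEM = 22.12 * sqrt(0.31) = 22.12 * 0.556776
SEM = 12.3159

12.3159


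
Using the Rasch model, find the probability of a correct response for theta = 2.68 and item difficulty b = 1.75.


theta - b = 2.68 - 1.75 = 0.93
exp(-(theta - b)) = exp(-0.93) = 0.3946
P = 1 / (1 + 0.3946)
P = 0.7171

0.7171


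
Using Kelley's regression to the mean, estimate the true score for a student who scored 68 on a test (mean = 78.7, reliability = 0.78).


T_est = rxx * X + (1 - rxx) * mean
T_est = 0.78 * 68 + 0.22 * 78.7
T_est = 53.04 + 17.314
T_est = 70.354

70.354


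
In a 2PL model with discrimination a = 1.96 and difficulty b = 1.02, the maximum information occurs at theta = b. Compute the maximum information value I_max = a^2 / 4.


For 2PL, max info at theta = b = 1.02
I_max = a^2 / 4 = 1.96^2 / 4
= 3.8416 / 4
I_max = 0.9604

0.9604


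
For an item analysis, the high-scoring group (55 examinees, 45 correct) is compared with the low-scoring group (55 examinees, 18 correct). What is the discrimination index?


p_upper = 45/55 = 0.8182
p_lower = 18/55 = 0.3273
D = 0.8182 - 0.3273 = 0.4909

0.4909


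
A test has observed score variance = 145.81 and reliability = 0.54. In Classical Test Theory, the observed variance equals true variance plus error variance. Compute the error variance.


var_true = rxx * var_obs = 0.54 * 145.81 = 78.7374
var_error = var_obs - var_true
var_error = 145.81 - 78.7374
var_error = 67.0726

67.0726


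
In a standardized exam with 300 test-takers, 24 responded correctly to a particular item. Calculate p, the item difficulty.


Item difficulty p = number correct / total examinees
p = 24 / 300
p = 0.08

0.08


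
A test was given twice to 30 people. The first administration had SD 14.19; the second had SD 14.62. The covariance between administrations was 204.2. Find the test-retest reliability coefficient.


r = cov(X,Y) / (SD_X * SD_Y)
r = 204.2 / (14.19 * 14.62)
r = 204.2 / 207.4578
r = 0.9843

0.9843


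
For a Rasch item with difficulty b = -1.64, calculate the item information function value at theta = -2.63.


P = 1/(1+exp(-(-2.63--1.64))) = 0.2709
I = P*(1-P) = 0.2709 * 0.7291
I = 0.1975

0.1975


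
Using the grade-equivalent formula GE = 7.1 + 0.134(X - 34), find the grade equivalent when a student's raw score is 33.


raw - median = 33 - 34 = -1
slope * diff = 0.134 * -1 = -0.134
GE = 7.1 + -0.134
GE = 6.966

6.966


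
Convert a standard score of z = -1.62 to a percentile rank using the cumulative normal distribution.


CDF(z) = 0.5 * (1 + erf(z/sqrt(2)))
erf(-1.1455) = -0.8948
CDF = 0.0526
Percentile rank = 0.0526 * 100 = 5.26

5.26


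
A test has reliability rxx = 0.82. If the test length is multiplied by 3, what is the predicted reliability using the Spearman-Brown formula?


r_new = (n * rxx) / (1 + (n-1) * rxx)
r_new = (3 * 0.82) / (1 + 2 * 0.82)
r_new = 2.46 / 2.64
r_new = 0.9318

0.9318


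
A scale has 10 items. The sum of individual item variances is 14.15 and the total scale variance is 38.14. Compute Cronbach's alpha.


alpha = (k/(k-1)) * (1 - sum(si^2)/s_total^2)
= (10/9) * (1 - 14.15/38.14)
alpha = 0.6989

0.6989


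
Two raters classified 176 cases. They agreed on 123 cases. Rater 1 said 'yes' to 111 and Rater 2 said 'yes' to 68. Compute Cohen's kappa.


P_o = 123/176 = 0.698864
P_e = (111*68 + 65*108) / 30976 = 0.4703
kappa = (P_o - P_e) / (1 - P_e)
kappa = (0.698864 - 0.4703) / (1 - 0.4703)
kappa = 0.4315

0.4315


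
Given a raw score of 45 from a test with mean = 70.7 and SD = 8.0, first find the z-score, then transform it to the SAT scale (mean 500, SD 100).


z = (X - mean) / SD = (45 - 70.7) / 8.0
z = -25.7 / 8.0
z = -3.2125
SAT-scale = SAT = 500 + 100z
Carry z at full precision (z = -25.7 / 8.0) into the conversion:
SAT-scale = 500 + 100 * (-25.7 / 8.0) = 500 + -2570 / 8.0
SAT-scale = 500 + -321.25
SAT-scale = 178.75

178.75


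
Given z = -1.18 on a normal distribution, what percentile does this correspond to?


CDF(z) = 0.5 * (1 + erf(z/sqrt(2)))
erf(-0.8344) = -0.762
CDF = 0.119
Percentile rank = 0.119 * 100 = 11.9

11.9


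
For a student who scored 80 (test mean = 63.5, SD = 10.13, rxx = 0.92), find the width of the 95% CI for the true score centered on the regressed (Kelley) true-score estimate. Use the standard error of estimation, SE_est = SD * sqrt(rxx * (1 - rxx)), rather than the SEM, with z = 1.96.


True score estimate = 0.92*80 + 0.08*63.5 = 78.68
SE_est = SD * sqrt(rxx * (1 - rxx)) = 10.13 * sqrt(0.92 * 0.08) = 10.13 * sqrt(0.0736) = 2.7482
CI = T_est +/- z * SE_est, so width = 2 * z * SE_est = 2 * 1.96 * 2.7482
Width = 10.7729

10.7729


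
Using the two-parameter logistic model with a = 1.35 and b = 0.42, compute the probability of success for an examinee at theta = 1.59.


a*(theta - b) = 1.35 * (1.59 - 0.42) = 1.5795
exp(-1.5795) = 0.2061
P = 1 / (1 + 0.2061)
P = 0.8291

0.8291


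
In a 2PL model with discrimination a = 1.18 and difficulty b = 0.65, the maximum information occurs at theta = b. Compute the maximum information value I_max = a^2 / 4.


For 2PL, max info at theta = b = 0.65
I_max = a^2 / 4 = 1.18^2 / 4
= 1.3924 / 4
I_max = 0.3481

0.3481


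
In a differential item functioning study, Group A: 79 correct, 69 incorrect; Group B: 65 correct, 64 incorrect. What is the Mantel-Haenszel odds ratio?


Odds_A = 79/69 = 1.1449
Odds_B = 65/64 = 1.0156
OR = Odds_A / Odds_B = 1.1449 / 1.0156
Exactly, OR = (79 * 64) / (69 * 65) = 5056 / 4485
OR = 1.1273

1.1273


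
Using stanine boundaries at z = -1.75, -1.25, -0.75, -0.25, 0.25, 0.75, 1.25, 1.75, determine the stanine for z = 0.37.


Stanine boundaries: [-1.75, -1.25, -0.75, -0.25, 0.25, 0.75, 1.25, 1.75]
z = 0.37
Check each boundary:
  z >= -1.75 -> could be stanine 2
  z >= -1.25 -> could be stanine 3
  z >= -0.75 -> could be stanine 4
  z >= -0.25 -> could be stanine 5
  z >= 0.25 -> could be stanine 6
  z < 0.75
  z < 1.25
  z < 1.75
Highest qualifying boundary gives stanine = 6

6


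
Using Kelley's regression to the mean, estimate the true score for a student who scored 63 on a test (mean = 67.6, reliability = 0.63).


T_est = rxx * X + (1 - rxx) * mean
T_est = 0.63 * 63 + 0.37 * 67.6
T_est = 39.69 + 25.012
T_est = 64.702

64.702


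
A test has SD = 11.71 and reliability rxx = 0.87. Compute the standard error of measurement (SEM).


SEM = SD * sqrt(1 - rxx)
SEM = 11.71 * sqrt(1 - 0.87)
SEM = 11.71 * sqrt(0.13) = 11.71 * 0.360555
SEM = 4.2221

4.2221


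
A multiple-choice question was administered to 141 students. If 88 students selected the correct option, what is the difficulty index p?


Item difficulty p = number correct / total examinees
p = 88 / 141
p = 0.6241

0.6241


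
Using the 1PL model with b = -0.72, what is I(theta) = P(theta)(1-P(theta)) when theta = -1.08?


P = 1/(1+exp(-(-1.08--0.72))) = 0.411
I = P*(1-P) = 0.411 * 0.589
I = 0.2421

0.2421


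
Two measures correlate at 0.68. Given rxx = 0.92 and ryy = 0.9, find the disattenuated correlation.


r_corrected = rxy / sqrt(rxx * ryy)
= 0.68 / sqrt(0.92 * 0.9)
= 0.68 / sqrt(0.828)
= 0.68 / 0.909945
r_corrected = 0.7473

0.7473


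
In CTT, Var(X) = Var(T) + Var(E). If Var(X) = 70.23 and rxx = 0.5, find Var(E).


var_true = rxx * var_obs = 0.5 * 70.23 = 35.115
var_error = var_obs - var_true
var_error = 70.23 - 35.115
var_error = 35.115

35.115


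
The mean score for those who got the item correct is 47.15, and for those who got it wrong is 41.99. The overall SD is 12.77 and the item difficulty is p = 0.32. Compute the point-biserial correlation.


q = 1 - p = 0.68
rpb = ((M1 - M0) / SD) * sqrt(p * q)
rpb = ((47.15 - 41.99) / 12.77) * sqrt(0.32 * 0.68)
rpb = 0.1885

0.1885


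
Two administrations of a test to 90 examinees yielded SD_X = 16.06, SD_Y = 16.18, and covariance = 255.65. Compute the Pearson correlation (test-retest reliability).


r = cov(X,Y) / (SD_X * SD_Y)
r = 255.65 / (16.06 * 16.18)
r = 255.65 / 259.8508
r = 0.9838

0.9838


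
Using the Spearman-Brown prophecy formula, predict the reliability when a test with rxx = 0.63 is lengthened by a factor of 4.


r_new = (n * rxx) / (1 + (n-1) * rxx)
r_new = (4 * 0.63) / (1 + 3 * 0.63)
r_new = 2.52 / 2.89
r_new = 0.872

0.872


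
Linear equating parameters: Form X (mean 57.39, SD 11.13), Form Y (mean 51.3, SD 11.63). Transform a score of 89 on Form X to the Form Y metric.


slope = SD_Y / SD_X = 11.63 / 11.13 ~ 1.0449
intercept = mean_Y - slope * mean_X = 51.3 - (11.63 / 11.13) * 57.39 ~ -8.6682
Y = slope * X + intercept. To avoid rounding drift from the rounded slope/intercept, evaluate the equivalent form Y = mean_Y + SD_Y * (X - mean_X) / SD_X at full precision:
Y = 51.3 + 11.63 * (89 - 57.39) / 11.13
Y = 51.3 + 11.63 * 31.61 / 11.13
Y = 51.3 + 367.6243 / 11.13
Y = 51.3 + 33.03
Y = 84.33

84.33


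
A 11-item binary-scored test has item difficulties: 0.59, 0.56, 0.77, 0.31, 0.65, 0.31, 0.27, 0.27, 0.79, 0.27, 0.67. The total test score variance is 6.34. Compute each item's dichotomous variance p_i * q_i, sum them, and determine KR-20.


For each item, compute p_i * q_i:
  Item 1: 0.59 * 0.41 = 0.2419
  Item 2: 0.56 * 0.44 = 0.2464
  Item 3: 0.77 * 0.23 = 0.1771
  Item 4: 0.31 * 0.69 = 0.2139
  Item 5: 0.65 * 0.35 = 0.2275
  Item 6: 0.31 * 0.69 = 0.2139
  Item 7: 0.27 * 0.73 = 0.1971
  Item 8: 0.27 * 0.73 = 0.1971
  Item 9: 0.79 * 0.21 = 0.1659
  Item 10: 0.27 * 0.73 = 0.1971
  Item 11: 0.67 * 0.33 = 0.2211
Sum(p_i * q_i) = 0.2419 + 0.2464 + 0.1771 + 0.2139 + 0.2275 + 0.2139 + 0.1971 + 0.1971 + 0.1659 + 0.1971 + 0.2211 = 2.299
KR-20 = (k/(k-1)) * (1 - Sum(p_i*q_i) / Var_total)
= (11/10) * (1 - 2.299/6.34)
= 1.1 * 0.6374
KR-20 = 0.7011

0.7011


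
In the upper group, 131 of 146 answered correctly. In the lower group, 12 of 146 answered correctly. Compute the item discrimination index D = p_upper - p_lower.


p_upper = 131/146 = 0.8973
p_lower = 12/146 = 0.0822
D = 0.8973 - 0.0822 = 0.8151

0.8151


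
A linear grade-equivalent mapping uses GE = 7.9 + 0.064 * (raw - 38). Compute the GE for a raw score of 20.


raw - median = 20 - 38 = -18
slope * diff = 0.064 * -18 = -1.152
GE = 7.9 + -1.152
GE = 6.748

6.748


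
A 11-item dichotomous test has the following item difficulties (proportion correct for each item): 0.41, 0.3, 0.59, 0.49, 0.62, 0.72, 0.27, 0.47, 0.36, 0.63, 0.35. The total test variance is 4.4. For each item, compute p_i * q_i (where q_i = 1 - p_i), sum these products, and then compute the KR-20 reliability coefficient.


For each item, compute p_i * q_i:
  Item 1: 0.41 * 0.59 = 0.2419
  Item 2: 0.3 * 0.7 = 0.21
  Item 3: 0.59 * 0.41 = 0.2419
  Item 4: 0.49 * 0.51 = 0.2499
  Item 5: 0.62 * 0.38 = 0.2356
  Item 6: 0.72 * 0.28 = 0.2016
  Item 7: 0.27 * 0.73 = 0.1971
  Item 8: 0.47 * 0.53 = 0.2491
  Item 9: 0.36 * 0.64 = 0.2304
  Item 10: 0.63 * 0.37 = 0.2331
  Item 11: 0.35 * 0.65 = 0.2275
Sum(p_i * q_i) = 0.2419 + 0.21 + 0.2419 + 0.2499 + 0.2356 + 0.2016 + 0.1971 + 0.2491 + 0.2304 + 0.2331 + 0.2275 = 2.5181
KR-20 = (k/(k-1)) * (1 - Sum(p_i*q_i) / Var_total)
= (11/10) * (1 - 2.5181/4.4)
= 1.1 * 0.4277
KR-20 = 0.4705

0.4705


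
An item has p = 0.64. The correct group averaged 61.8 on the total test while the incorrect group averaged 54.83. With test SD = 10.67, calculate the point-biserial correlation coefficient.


q = 1 - p = 0.36
rpb = ((M1 - M0) / SD) * sqrt(p * q)
rpb = ((61.8 - 54.83) / 10.67) * sqrt(0.64 * 0.36)
rpb = 0.3136

0.3136


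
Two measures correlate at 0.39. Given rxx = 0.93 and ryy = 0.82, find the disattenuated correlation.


r_corrected = rxy / sqrt(rxx * ryy)
= 0.39 / sqrt(0.93 * 0.82)
= 0.39 / sqrt(0.7626)
= 0.39 / 0.87327
r_corrected = 0.4466

0.4466


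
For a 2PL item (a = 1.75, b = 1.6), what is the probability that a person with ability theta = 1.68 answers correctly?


a*(theta - b) = 1.75 * (1.68 - 1.6) = 0.14
exp(-0.14) = 0.8694
P = 1 / (1 + 0.8694)
P = 0.5349

0.5349


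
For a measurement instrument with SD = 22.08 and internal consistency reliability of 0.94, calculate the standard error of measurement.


SEM = SD * sqrt(1 - rxx)
SEM = 22.08 * sqrt(1 - 0.94)
SEM = 22.08 * sqrt(0.06) = 22.08 * 0.244949
SEM = 5.4085

5.4085


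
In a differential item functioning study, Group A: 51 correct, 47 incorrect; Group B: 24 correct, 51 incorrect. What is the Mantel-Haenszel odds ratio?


Odds_A = 51/47 = 1.0851
Odds_B = 24/51 = 0.4706
OR = Odds_A / Odds_B = 1.0851 / 0.4706
Exactly, OR = (51 * 51) / (47 * 24) = 2601 / 1128
OR = 2.3059

2.3059


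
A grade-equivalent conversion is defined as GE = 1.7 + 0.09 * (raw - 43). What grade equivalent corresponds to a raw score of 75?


raw - median = 75 - 43 = 32
slope * diff = 0.09 * 32 = 2.88
GE = 1.7 + 2.88
GE = 4.58

4.58


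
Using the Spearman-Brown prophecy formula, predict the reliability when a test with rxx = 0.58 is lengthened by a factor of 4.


r_new = (n * rxx) / (1 + (n-1) * rxx)
r_new = (4 * 0.58) / (1 + 3 * 0.58)
r_new = 2.32 / 2.74
r_new = 0.8467

0.8467


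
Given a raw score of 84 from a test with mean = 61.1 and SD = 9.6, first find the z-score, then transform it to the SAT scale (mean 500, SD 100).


z = (X - mean) / SD = (84 - 61.1) / 9.6
z = 22.9 / 9.6
z = 2.3854
SAT-scale = SAT = 500 + 100z
Carry z at full precision (z = 22.9 / 9.6) into the conversion:
SAT-scale = 500 + 100 * (22.9 / 9.6) = 500 + 2290 / 9.6
SAT-scale = 500 + 238.5417
SAT-scale = 738.5417

738.5417


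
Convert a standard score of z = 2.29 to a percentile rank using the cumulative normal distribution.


CDF(z) = 0.5 * (1 + erf(z/sqrt(2)))
erf(1.6193) = 0.978
CDF = 0.989
Percentile rank = 0.989 * 100 = 98.9

98.9


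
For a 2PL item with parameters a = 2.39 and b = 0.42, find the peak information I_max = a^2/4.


For 2PL, max info at theta = b = 0.42
I_max = a^2 / 4 = 2.39^2 / 4
= 5.7121 / 4
I_max = 1.428

1.428


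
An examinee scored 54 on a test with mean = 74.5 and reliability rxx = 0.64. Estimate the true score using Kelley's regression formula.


T_est = rxx * X + (1 - rxx) * mean
T_est = 0.64 * 54 + 0.36 * 74.5
T_est = 34.56 + 26.82
T_est = 61.38

61.38


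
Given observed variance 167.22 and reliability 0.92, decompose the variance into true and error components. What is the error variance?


var_true = rxx * var_obs = 0.92 * 167.22 = 153.8424
var_error = var_obs - var_true
var_error = 167.22 - 153.8424
var_error = 13.3776

13.3776


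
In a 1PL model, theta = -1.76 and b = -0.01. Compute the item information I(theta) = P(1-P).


P = 1/(1+exp(-(-1.76--0.01))) = 0.148
I = P*(1-P) = 0.148 * 0.852
I = 0.1261

0.1261


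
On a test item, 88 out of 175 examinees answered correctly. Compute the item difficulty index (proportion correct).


Item difficulty p = number correct / total examinees
p = 88 / 175
p = 0.5029

0.5029


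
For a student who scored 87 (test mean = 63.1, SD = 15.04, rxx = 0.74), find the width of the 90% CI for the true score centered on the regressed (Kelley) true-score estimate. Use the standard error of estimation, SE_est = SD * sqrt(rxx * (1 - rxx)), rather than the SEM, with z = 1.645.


True score estimate = 0.74*87 + 0.26*63.1 = 80.786
SE_est = SD * sqrt(rxx * (1 - rxx)) = 15.04 * sqrt(0.74 * 0.26) = 15.04 * sqrt(0.1924) = 6.597059
CI = T_est +/- z * SE_est, so width = 2 * z * SE_est = 2 * 1.645 * 6.597059
Width = 21.7043

21.7043


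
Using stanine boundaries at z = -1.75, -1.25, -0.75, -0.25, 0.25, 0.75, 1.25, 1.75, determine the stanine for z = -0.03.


Stanine boundaries: [-1.75, -1.25, -0.75, -0.25, 0.25, 0.75, 1.25, 1.75]
z = -0.03
Check each boundary:
  z >= -1.75 -> could be stanine 2
  z >= -1.25 -> could be stanine 3
  z >= -0.75 -> could be stanine 4
  z >= -0.25 -> could be stanine 5
  z < 0.25
  z < 0.75
  z < 1.25
  z < 1.75
Highest qualifying boundary gives stanine = 5

5


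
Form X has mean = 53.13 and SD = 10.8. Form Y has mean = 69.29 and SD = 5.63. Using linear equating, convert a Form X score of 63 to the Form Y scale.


slope = SD_Y / SD_X = 5.63 / 10.8 ~ 0.5213
intercept = mean_Y - slope * mean_X = 69.29 - (5.63 / 10.8) * 53.13 ~ 41.5935
Y = slope * X + intercept. To avoid rounding drift from the rounded slope/intercept, evaluate the equivalent form Y = mean_Y + SD_Y * (X - mean_X) / SD_X at full precision:
Y = 69.29 + 5.63 * (63 - 53.13) / 10.8
Y = 69.29 + 5.63 * 9.87 / 10.8
Y = 69.29 + 55.5681 / 10.8
Y = 69.29 + 5.1452
Y = 74.4352

74.4352


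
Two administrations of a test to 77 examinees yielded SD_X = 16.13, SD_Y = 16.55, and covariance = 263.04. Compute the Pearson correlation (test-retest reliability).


r = cov(X,Y) / (SD_X * SD_Y)
r = 263.04 / (16.13 * 16.55)
r = 263.04 / 266.9515
r = 0.9853

0.9853


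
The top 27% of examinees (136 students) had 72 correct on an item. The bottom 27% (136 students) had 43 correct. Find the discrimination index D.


p_upper = 72/136 = 0.5294
p_lower = 43/136 = 0.3162
D = 0.5294 - 0.3162 = 0.2132

0.2132


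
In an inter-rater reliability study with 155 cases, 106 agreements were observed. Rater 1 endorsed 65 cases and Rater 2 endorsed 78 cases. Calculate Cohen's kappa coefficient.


P_o = 106/155 = 0.683871
P_e = (65*78 + 90*77) / 24025 = 0.49948
kappa = (P_o - P_e) / (1 - P_e)
kappa = (0.683871 - 0.49948) / (1 - 0.49948)
kappa = 0.3684

0.3684


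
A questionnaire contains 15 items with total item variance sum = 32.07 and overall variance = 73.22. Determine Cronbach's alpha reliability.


alpha = (k/(k-1)) * (1 - sum(si^2)/s_total^2)
= (15/14) * (1 - 32.07/73.22)
alpha = 0.6021

0.6021


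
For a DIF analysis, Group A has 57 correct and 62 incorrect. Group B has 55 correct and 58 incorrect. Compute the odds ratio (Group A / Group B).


Odds_A = 57/62 = 0.9194
Odds_B = 55/58 = 0.9483
OR = Odds_A / Odds_B = 0.9194 / 0.9483
Exactly, OR = (57 * 58) / (62 * 55) = 3306 / 3410
OR = 0.9695

0.9695


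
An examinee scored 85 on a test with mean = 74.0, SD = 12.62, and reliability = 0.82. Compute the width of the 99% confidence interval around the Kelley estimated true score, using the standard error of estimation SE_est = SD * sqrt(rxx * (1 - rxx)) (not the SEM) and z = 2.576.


True score estimate = 0.82*85 + 0.18*74.0 = 83.02
SE_est = SD * sqrt(rxx * (1 - rxx)) = 12.62 * sqrt(0.82 * 0.18) = 12.62 * sqrt(0.1476) = 4.848446
CI = T_est +/- z * SE_est, so width = 2 * z * SE_est = 2 * 2.576 * 4.848446
Width = 24.9792

24.9792


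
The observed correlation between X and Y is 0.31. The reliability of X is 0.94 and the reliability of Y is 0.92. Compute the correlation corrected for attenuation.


r_corrected = rxy / sqrt(rxx * ryy)
= 0.31 / sqrt(0.94 * 0.92)
= 0.31 / sqrt(0.8648)
= 0.31 / 0.929946
r_corrected = 0.3334

0.3334


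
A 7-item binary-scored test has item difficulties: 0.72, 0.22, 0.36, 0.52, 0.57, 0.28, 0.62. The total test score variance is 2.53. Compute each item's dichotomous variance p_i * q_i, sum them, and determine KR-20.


For each item, compute p_i * q_i:
  Item 1: 0.72 * 0.28 = 0.2016
  Item 2: 0.22 * 0.78 = 0.1716
  Item 3: 0.36 * 0.64 = 0.2304
  Item 4: 0.52 * 0.48 = 0.2496
  Item 5: 0.57 * 0.43 = 0.2451
  Item 6: 0.28 * 0.72 = 0.2016
  Item 7: 0.62 * 0.38 = 0.2356
Sum(p_i * q_i) = 0.2016 + 0.1716 + 0.2304 + 0.2496 + 0.2451 + 0.2016 + 0.2356 = 1.5355
KR-20 = (k/(k-1)) * (1 - Sum(p_i*q_i) / Var_total)
= (7/6) * (1 - 1.5355/2.53)
= 1.1667 * 0.3931
KR-20 = 0.4586

0.4586


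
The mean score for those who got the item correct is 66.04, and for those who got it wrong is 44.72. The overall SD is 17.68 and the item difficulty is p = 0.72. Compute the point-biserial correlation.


q = 1 - p = 0.28
rpb = ((M1 - M0) / SD) * sqrt(p * q)
rpb = ((66.04 - 44.72) / 17.68) * sqrt(0.72 * 0.28)
rpb = 0.5414

0.5414


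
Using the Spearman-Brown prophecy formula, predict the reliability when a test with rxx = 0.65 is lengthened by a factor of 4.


r_new = (n * rxx) / (1 + (n-1) * rxx)
r_new = (4 * 0.65) / (1 + 3 * 0.65)
r_new = 2.6 / 2.95
r_new = 0.8814

0.8814


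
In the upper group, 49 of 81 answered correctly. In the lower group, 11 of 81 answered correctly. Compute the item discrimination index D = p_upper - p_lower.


p_upper = 49/81 = 0.6049
p_lower = 11/81 = 0.1358
D = 0.6049 - 0.1358 = 0.4691

0.4691


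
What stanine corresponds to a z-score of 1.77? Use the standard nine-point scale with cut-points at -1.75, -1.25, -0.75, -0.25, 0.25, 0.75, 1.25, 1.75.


Stanine boundaries: [-1.75, -1.25, -0.75, -0.25, 0.25, 0.75, 1.25, 1.75]
z = 1.77
Check each boundary:
  z >= -1.75 -> could be stanine 2
  z >= -1.25 -> could be stanine 3
  z >= -0.75 -> could be stanine 4
  z >= -0.25 -> could be stanine 5
  z >= 0.25 -> could be stanine 6
  z >= 0.75 -> could be stanine 7
  z >= 1.25 -> could be stanine 8
  z >= 1.75 -> could be stanine 9
Highest qualifying boundary gives stanine = 9

9


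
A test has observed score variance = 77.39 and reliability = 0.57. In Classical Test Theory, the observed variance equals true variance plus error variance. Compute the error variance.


var_true = rxx * var_obs = 0.57 * 77.39 = 44.1123
var_error = var_obs - var_true
var_error = 77.39 - 44.1123
var_error = 33.2777

33.2777
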